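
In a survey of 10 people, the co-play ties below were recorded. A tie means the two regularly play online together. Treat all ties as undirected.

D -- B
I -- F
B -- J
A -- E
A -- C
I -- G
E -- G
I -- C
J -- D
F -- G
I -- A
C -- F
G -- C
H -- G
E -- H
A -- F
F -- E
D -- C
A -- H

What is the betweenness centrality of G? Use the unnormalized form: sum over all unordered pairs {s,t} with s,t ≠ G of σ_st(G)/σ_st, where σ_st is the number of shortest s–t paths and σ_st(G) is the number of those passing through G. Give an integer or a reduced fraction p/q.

9/2

Pairs whose geodesics pass through G — J–E: 1/3; J–H: 1/2; B–E: 1/3; B–H: 1/2; D–E: 1/3; D–H: 1/2; E–C: 1/3; E–I: 1/3; C–H: 1/2; H–I: 1/2; H–F: 1/3.
All other pairs contribute 0.
Summing the contributions gives betweenness(G) = 9/2.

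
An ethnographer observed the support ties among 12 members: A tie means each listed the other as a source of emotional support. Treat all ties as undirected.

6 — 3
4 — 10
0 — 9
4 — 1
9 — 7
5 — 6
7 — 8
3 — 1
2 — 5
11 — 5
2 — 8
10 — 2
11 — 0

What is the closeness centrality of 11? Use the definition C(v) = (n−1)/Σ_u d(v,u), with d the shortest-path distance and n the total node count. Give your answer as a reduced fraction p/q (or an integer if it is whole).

11/28

Distances from 11: 0:1, 1:4, 2:2, 3:3, 4:4, 5:1, 6:2, 7:3, 8:3, 9:2, 10:3. Sum = 28.
n = 12, so closeness = 11/28.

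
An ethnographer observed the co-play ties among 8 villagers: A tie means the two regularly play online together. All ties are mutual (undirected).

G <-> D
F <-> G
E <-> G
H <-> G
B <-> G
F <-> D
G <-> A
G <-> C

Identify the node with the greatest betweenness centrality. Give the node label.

Unnormalized betweenness of each node: A:0, B:0, C:0, D:0, E:0, F:0, G:20, H:0.
G has the largest value, 20, making it the main broker — the node through which the most shortest paths run.

G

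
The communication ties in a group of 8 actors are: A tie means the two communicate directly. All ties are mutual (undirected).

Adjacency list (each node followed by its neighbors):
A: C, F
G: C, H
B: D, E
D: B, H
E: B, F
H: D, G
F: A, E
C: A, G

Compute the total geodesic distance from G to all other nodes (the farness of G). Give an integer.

Distances from G: A:2, B:3, C:1, D:2, E:4, F:3, H:1.
Sum = 2 + 3 + 1 + 2 + 4 + 3 + 1 = 16.

16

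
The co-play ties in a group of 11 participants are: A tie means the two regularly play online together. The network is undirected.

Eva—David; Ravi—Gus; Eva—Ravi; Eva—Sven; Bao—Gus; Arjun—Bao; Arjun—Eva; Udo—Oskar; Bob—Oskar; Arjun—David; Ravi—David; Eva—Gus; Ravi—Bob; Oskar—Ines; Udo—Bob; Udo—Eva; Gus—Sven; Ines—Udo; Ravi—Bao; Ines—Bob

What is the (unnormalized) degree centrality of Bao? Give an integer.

3

Bao is directly tied to Arjun, Gus, and Ravi. That is 3 neighbors, so the degree of Bao is 3.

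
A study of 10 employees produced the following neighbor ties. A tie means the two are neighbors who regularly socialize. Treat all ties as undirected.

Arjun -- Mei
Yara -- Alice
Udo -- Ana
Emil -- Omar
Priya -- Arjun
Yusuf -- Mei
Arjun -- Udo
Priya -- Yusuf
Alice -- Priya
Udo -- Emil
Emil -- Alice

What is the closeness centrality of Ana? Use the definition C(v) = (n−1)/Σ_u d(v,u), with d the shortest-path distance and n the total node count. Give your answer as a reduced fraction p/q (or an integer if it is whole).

Distances from Ana: Alice:3, Arjun:2, Emil:2, Mei:3, Omar:3, Priya:3, Udo:1, Yara:4, Yusuf:4. Sum = 25.
n = 10, so closeness = 9/25.

9/25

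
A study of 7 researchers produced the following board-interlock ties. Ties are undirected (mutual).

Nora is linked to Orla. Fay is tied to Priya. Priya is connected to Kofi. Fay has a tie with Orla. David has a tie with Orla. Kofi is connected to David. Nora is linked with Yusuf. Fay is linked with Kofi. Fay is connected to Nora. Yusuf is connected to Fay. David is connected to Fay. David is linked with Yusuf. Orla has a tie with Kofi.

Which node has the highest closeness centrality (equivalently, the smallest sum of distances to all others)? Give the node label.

Fay

Farness (sum of distances to all others) for each node — David:8, Fay:6, Kofi:8, Nora:9, Orla:8, Priya:10, Yusuf:9.
The smallest farness is 6, for Fay, so Fay has the highest closeness.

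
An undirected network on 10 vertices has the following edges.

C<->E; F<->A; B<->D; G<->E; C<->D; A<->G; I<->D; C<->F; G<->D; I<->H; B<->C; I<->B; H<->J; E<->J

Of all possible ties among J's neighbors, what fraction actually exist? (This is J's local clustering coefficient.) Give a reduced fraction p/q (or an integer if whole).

0

J's neighbors: E and H (k = 2).
Possible neighbor pairs: C(2,2) = 1. Edges among them: none → e = 0.
Clustering(J) = 0/1.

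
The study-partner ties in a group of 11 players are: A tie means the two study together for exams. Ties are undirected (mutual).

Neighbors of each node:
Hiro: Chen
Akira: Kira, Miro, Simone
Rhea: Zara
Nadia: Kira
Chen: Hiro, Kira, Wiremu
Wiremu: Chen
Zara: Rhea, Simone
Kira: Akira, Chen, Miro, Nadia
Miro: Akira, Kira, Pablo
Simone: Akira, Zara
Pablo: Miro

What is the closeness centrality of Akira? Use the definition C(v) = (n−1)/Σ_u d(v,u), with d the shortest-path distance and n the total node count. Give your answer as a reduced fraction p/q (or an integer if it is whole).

Distances from Akira: Chen:2, Hiro:3, Kira:1, Miro:1, Nadia:2, Pablo:2, Rhea:3, Simone:1, Wiremu:3, Zara:2. Sum = 20.
n = 11, so closeness = 10/20 = 1/2.

1/2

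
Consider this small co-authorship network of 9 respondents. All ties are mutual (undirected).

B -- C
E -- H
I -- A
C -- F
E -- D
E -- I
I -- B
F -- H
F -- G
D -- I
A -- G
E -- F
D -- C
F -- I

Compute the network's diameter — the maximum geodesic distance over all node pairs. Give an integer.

3

Eccentricity of each node (its greatest distance to any other): A:3, B:3, C:3, D:3, E:2, F:2, G:3, H:3, I:2.
The maximum eccentricity is 3, realized for instance by the pair A–C via A – I – D – C. So the diameter is 3.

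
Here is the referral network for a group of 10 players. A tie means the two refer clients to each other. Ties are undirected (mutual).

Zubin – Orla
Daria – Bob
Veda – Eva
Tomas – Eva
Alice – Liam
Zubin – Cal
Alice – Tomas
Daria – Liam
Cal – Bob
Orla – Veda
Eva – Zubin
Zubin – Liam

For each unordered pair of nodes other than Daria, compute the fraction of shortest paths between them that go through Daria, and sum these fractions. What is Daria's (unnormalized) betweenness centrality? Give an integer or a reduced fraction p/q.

Pairs whose geodesics pass through Daria — Liam–Bob: 1; Alice–Bob: 1; Tomas–Bob: 1/2.
All other pairs contribute 0.
Summing the contributions gives betweenness(Daria) = 5/2.

5/2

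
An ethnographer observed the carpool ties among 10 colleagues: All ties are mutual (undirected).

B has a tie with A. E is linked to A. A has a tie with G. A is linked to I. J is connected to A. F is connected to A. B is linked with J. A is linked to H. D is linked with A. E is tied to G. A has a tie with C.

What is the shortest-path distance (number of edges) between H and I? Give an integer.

2

One shortest route is H – A – I, which uses 2 edges, and H and I are not directly tied, so nothing shorter exists. So d(H,I) = 2.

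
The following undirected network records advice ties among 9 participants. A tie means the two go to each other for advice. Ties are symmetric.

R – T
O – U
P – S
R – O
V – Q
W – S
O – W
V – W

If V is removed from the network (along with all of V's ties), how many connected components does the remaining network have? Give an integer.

2

Without V, the remaining ties split the others into: {Q}; {O, P, R, S, T, U, W}.
That's 2 separate components.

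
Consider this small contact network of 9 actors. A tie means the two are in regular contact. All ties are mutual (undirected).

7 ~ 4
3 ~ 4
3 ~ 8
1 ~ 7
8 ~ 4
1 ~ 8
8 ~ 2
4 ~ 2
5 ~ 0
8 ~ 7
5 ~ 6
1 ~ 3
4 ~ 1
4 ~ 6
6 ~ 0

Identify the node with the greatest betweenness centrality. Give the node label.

4

Unnormalized betweenness of each node: 0:0, 1:1/3, 2:0, 3:0, 4:101/6, 5:0, 6:12, 7:0, 8:11/6.
4 has the largest value, 101/6, making it the main broker — the node through which the most shortest paths run.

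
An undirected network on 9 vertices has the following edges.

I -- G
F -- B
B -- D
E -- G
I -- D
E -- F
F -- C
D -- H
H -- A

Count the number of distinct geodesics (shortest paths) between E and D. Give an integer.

The shortest distance is 3. The length-3 paths are: E–F–B–D; E–G–I–D.
That gives 2 distinct shortest paths.

2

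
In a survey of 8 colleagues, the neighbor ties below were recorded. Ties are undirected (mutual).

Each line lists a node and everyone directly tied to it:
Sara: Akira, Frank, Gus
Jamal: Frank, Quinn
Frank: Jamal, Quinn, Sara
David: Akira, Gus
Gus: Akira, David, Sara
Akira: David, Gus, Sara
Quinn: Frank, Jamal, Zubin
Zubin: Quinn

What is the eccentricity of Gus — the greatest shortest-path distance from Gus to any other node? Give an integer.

Distances from Gus: Akira:1, David:1, Frank:2, Jamal:3, Quinn:3, Sara:1, Zubin:4.
The largest is 4 (to Zubin), so the eccentricity of Gus is 4.

4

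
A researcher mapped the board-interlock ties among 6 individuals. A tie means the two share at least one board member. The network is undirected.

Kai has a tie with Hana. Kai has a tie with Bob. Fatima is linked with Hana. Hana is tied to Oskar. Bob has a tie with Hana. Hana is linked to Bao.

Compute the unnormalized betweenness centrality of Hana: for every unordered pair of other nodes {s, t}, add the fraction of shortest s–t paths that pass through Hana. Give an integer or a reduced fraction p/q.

Pairs whose geodesics pass through Hana — Bao–Kai: 1; Bao–Fatima: 1; Bao–Oskar: 1; Bao–Bob: 1; Kai–Fatima: 1; Kai–Oskar: 1; Fatima–Oskar: 1; Fatima–Bob: 1; Oskar–Bob: 1.
All other pairs contribute 0.
Summing the contributions gives betweenness(Hana) = 9.

9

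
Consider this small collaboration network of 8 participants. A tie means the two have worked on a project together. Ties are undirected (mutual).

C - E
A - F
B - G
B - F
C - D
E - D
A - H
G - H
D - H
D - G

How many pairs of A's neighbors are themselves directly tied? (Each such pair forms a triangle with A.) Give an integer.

0

A's neighbors are F and H, but none of them are tied to each other, so no triangle contains A.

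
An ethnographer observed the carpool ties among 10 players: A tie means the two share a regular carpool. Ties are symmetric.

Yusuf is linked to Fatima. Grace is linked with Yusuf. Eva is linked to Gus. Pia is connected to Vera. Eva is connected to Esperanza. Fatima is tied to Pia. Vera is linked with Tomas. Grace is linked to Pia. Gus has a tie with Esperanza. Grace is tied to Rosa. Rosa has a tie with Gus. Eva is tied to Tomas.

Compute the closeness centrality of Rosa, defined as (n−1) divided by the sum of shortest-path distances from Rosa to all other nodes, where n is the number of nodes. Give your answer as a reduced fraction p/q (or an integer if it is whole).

Distances from Rosa: Esperanza:2, Eva:2, Fatima:3, Grace:1, Gus:1, Pia:2, Tomas:3, Vera:3, Yusuf:2. Sum = 19.
n = 10, so closeness = 9/19.

9/19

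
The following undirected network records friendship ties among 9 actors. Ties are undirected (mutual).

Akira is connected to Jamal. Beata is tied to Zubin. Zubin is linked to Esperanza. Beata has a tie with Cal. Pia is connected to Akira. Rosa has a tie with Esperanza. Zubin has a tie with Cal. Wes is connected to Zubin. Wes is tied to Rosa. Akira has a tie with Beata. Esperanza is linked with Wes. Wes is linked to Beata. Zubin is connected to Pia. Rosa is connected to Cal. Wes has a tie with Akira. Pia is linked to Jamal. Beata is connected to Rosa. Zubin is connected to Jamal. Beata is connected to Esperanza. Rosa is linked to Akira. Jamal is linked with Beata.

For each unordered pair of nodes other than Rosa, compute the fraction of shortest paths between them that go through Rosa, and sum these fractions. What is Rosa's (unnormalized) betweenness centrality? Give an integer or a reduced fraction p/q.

Pairs whose geodesics pass through Rosa — Wes–Cal: 1/3; Cal–Akira: 1/2; Cal–Esperanza: 1/3; Akira–Esperanza: 1/3.
All other pairs contribute 0.
Summing the contributions gives betweenness(Rosa) = 3/2.

3/2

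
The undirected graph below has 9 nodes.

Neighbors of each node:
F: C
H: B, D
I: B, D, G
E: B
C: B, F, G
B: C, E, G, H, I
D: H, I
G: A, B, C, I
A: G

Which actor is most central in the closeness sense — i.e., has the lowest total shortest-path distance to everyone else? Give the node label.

Farness (sum of distances to all others) for each node — A:19, B:11, C:14, D:19, E:18, F:21, G:12, H:16, I:14.
The smallest farness is 11, for B, so B has the highest closeness.

B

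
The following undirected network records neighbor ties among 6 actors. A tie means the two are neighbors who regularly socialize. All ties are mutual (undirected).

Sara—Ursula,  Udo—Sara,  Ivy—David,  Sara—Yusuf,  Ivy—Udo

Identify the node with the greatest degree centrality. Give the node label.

Degrees — David:1, Ivy:2, Sara:3, Udo:2, Ursula:1, Yusuf:1.
The maximum is 3, attained only by Sara.

Sara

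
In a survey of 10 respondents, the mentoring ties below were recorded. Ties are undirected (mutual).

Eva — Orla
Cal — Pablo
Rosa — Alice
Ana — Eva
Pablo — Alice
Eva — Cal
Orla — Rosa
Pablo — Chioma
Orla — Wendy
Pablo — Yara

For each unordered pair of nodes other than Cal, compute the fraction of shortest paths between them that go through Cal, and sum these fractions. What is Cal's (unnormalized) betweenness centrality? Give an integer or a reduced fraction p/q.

Pairs whose geodesics pass through Cal — Alice–Ana: 1/2; Alice–Eva: 1/2; Orla–Chioma: 1/2; Orla–Pablo: 1/2; Orla–Yara: 1/2; Wendy–Chioma: 1/2; Wendy–Pablo: 1/2; Wendy–Yara: 1/2; Chioma–Ana: 1; Chioma–Eva: 1; Ana–Pablo: 1; Ana–Yara: 1; Eva–Pablo: 1; Eva–Yara: 1.
All other pairs contribute 0.
Summing the contributions gives betweenness(Cal) = 10.

10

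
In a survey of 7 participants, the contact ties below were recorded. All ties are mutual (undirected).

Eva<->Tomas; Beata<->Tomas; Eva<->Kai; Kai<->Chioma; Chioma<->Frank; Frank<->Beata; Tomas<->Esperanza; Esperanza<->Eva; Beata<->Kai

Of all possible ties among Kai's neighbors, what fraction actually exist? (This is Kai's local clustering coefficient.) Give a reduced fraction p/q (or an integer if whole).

0

Kai's neighbors: Beata, Chioma, and Eva (k = 3).
Possible neighbor pairs: C(3,2) = 3. Edges among them: none → e = 0.
Clustering(Kai) = 0/3 = 0.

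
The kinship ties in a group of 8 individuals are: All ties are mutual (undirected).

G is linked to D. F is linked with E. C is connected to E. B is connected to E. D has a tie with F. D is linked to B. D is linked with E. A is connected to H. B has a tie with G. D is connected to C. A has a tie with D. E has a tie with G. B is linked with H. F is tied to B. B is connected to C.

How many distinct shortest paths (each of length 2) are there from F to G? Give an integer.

The shortest distance is 2. The length-2 paths are: F–E–G; F–D–G; F–B–G.
That gives 3 distinct shortest paths.

3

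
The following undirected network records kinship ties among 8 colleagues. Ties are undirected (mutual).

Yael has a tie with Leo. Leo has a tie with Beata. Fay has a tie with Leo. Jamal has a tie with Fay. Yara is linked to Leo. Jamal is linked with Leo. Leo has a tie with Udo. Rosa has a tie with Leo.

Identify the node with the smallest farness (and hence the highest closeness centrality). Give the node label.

Leo

Farness (sum of distances to all others) for each node — Beata:13, Fay:12, Jamal:12, Leo:7, Rosa:13, Udo:13, Yael:13, Yara:13.
The smallest farness is 7, for Leo, so Leo has the highest closeness.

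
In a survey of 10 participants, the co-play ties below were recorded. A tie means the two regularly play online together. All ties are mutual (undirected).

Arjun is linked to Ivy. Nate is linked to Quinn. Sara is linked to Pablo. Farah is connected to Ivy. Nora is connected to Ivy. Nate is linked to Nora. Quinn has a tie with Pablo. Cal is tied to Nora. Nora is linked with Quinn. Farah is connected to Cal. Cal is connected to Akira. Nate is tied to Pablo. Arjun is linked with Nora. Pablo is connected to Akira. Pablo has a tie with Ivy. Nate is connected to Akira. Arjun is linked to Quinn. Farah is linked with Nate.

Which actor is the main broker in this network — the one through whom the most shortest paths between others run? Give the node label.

Unnormalized betweenness of each node: Akira:7/3, Arjun:1/3, Cal:23/15, Farah:7/6, Ivy:21/5, Nate:49/10, Nora:22/5, Pablo:317/30, Quinn:77/30, Sara:0.
Pablo has the largest value, 317/30, making it the main broker — the node through which the most shortest paths run.

Pablo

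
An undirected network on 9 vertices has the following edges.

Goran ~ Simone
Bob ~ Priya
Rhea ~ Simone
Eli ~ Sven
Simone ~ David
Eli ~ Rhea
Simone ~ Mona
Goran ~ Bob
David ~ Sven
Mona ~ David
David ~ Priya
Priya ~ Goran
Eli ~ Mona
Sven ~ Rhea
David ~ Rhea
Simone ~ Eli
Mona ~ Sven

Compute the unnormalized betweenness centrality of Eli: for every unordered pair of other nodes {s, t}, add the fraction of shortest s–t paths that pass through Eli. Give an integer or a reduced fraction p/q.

Pairs whose geodesics pass through Eli — Goran–Sven: 1/5; Rhea–Mona: 1/4; Simone–Sven: 1/4.
All other pairs contribute 0.
Summing the contributions gives betweenness(Eli) = 7/10.

7/10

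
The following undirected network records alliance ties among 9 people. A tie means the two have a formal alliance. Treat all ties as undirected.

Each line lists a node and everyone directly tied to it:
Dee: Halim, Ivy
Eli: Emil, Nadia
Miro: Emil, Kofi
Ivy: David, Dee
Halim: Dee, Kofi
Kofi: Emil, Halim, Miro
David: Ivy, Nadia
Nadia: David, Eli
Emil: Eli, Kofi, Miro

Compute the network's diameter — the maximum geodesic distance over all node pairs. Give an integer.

4

Eccentricity of each node (its greatest distance to any other): David:4, Dee:4, Eli:4, Emil:4, Halim:4, Ivy:4, Kofi:4, Miro:4, Nadia:4.
The maximum eccentricity is 4, realized for instance by the pair Ivy–Miro via Ivy – Dee – Halim – Kofi – Miro. So the diameter is 4.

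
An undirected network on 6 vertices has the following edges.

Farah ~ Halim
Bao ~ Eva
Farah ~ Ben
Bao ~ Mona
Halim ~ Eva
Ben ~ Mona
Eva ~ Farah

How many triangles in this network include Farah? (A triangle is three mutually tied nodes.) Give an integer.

1

Farah's neighbors: Ben, Eva, and Halim.
Neighbor pairs that are themselves tied: Farah–Eva–Halim. Each forms one triangle with Farah, for 1 in total.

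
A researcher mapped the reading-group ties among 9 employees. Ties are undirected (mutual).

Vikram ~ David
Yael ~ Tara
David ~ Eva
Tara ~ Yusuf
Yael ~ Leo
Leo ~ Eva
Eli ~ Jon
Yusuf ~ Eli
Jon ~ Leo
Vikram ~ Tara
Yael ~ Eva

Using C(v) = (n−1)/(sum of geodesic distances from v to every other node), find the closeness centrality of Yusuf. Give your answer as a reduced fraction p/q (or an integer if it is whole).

8/17

Distances from Yusuf: David:3, Eli:1, Eva:3, Jon:2, Leo:3, Tara:1, Vikram:2, Yael:2. Sum = 17.
n = 9, so closeness = 8/17.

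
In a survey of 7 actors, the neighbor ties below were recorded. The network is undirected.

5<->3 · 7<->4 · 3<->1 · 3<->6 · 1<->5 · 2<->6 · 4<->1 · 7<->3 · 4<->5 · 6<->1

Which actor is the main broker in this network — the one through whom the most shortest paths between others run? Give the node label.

6

Unnormalized betweenness of each node: 1:10/3, 2:0, 3:4, 4:1, 5:1/3, 6:5, 7:1/3.
6 has the largest value, 5, making it the main broker — the node through which the most shortest paths run.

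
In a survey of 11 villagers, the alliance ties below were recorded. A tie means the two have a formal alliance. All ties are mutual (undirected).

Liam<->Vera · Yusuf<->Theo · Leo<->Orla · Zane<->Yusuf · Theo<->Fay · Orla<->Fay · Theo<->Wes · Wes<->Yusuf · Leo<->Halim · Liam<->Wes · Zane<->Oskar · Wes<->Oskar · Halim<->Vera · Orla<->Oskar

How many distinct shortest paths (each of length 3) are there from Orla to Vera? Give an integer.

The shortest distance is 3, and the only length-3 path is Orla–Leo–Halim–Vera. So there is exactly 1 shortest path.

1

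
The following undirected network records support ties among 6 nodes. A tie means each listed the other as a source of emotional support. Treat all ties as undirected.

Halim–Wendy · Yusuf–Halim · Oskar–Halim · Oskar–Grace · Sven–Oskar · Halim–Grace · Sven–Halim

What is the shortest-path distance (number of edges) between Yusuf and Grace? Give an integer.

2

One shortest route is Yusuf – Halim – Grace, which uses 2 edges, and Yusuf and Grace are not directly tied, so nothing shorter exists. So d(Yusuf,Grace) = 2.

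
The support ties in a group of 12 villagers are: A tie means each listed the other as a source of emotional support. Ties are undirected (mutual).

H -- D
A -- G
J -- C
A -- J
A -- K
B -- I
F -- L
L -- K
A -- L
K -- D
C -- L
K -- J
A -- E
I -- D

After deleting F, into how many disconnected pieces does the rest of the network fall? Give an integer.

1

F's neighbors (L) remain reachable from one another through other ties, so the rest of the network stays in one piece.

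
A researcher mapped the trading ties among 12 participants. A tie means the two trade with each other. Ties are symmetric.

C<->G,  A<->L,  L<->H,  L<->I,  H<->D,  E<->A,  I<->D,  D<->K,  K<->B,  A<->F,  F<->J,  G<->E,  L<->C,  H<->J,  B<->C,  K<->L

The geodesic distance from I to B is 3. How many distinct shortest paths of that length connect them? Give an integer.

3

The shortest distance is 3. The length-3 paths are: I–D–K–B; I–L–K–B; I–L–C–B.
That gives 3 distinct shortest paths.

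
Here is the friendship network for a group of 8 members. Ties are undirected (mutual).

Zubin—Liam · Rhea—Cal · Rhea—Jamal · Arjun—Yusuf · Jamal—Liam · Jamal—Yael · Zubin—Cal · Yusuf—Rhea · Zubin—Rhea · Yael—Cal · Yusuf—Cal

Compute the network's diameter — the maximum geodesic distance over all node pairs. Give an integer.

4

Eccentricity of each node (its greatest distance to any other): Arjun:4, Cal:2, Jamal:3, Liam:4, Rhea:2, Yael:3, Yusuf:3, Zubin:3.
The maximum eccentricity is 4, realized for instance by the pair Arjun–Liam via Arjun – Yusuf – Rhea – Jamal – Liam. So the diameter is 4.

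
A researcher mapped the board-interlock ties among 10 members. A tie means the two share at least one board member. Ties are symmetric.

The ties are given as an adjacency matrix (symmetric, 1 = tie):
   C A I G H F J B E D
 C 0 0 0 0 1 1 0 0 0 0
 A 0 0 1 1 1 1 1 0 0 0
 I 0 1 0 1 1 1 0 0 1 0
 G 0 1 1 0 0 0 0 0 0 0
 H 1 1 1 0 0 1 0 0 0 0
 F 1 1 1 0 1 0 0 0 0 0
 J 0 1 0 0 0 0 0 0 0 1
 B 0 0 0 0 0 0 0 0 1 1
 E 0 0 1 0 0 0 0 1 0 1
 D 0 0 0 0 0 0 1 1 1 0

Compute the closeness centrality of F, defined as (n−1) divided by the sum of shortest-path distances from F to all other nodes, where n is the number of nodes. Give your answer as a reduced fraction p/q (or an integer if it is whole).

9/16

Distances from F: A:1, B:3, C:1, D:3, E:2, G:2, H:1, I:1, J:2. Sum = 16.
n = 10, so closeness = 9/16.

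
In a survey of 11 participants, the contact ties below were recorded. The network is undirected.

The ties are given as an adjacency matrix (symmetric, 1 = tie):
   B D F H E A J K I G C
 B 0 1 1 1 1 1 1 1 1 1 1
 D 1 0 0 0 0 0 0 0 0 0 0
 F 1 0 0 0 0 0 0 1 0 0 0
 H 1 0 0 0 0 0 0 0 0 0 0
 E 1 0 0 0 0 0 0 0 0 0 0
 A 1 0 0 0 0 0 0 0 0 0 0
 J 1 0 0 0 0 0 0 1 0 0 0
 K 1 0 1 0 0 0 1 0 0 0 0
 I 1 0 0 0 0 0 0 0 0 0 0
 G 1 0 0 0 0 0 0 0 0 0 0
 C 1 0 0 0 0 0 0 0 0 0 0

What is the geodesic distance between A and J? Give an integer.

One shortest route is A – B – J, which uses 2 edges, and A and J are not directly tied, so nothing shorter exists. So d(A,J) = 2.

2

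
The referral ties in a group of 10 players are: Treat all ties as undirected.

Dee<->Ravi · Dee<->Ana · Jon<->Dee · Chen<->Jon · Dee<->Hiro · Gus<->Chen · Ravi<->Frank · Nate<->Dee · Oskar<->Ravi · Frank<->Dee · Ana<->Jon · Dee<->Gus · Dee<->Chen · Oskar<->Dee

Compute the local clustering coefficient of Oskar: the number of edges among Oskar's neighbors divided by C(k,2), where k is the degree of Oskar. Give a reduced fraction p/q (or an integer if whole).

Oskar's neighbors: Dee and Ravi (k = 2).
Possible neighbor pairs: C(2,2) = 1. Edges among them: Dee–Ravi → e = 1.
Clustering(Oskar) = 1/1.

1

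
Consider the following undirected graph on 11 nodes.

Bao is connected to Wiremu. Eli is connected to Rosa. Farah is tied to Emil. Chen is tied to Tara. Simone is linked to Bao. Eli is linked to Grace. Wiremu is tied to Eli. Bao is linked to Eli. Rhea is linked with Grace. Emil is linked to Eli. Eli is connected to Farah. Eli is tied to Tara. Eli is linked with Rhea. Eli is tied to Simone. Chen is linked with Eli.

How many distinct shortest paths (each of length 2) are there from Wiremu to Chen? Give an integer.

The shortest distance is 2, and the only length-2 path is Wiremu–Eli–Chen. So there is exactly 1 shortest path.

1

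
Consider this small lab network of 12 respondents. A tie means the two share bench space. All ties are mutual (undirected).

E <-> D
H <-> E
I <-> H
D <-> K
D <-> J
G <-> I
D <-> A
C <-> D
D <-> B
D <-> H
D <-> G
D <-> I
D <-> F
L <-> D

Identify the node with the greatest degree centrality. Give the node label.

D

Degrees — A:1, B:1, C:1, D:11, E:2, F:1, G:2, H:3, I:3, J:1, K:1, L:1.
The maximum is 11, attained only by D.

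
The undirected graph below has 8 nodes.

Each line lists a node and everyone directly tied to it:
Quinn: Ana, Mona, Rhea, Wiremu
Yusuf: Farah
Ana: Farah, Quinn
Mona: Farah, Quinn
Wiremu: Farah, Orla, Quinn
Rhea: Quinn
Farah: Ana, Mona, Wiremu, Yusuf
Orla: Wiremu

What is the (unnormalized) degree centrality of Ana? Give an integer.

2

Ana is directly tied to Farah and Quinn. That is 2 neighbors, so the degree of Ana is 2.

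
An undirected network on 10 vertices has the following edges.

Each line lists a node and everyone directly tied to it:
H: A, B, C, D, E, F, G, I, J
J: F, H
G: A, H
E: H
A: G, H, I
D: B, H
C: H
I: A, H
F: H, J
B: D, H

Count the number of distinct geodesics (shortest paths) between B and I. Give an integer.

1

The shortest distance is 2, and the only length-2 path is B–H–I. So there is exactly 1 shortest path.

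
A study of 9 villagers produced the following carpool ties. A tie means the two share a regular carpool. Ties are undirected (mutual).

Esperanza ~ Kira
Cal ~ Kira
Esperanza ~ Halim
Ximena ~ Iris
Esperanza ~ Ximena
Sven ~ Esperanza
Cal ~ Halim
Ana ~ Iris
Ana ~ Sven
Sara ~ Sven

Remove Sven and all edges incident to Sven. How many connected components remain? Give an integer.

Without Sven, the remaining ties split the others into: {Ana, Cal, Esperanza, Halim, Iris, Kira, Ximena}; {Sara}.
That's 2 separate components.

2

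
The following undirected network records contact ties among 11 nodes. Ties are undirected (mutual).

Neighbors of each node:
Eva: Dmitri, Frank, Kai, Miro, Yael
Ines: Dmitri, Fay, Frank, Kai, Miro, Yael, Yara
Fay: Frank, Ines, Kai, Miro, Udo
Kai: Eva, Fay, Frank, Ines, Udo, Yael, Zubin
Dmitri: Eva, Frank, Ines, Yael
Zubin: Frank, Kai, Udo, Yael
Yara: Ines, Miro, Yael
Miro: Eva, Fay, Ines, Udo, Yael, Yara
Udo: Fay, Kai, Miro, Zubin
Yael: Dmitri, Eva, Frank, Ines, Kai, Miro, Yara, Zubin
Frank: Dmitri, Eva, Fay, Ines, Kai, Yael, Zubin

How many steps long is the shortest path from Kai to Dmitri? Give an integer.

One shortest route is Kai – Yael – Dmitri, which uses 2 edges, and Kai and Dmitri are not directly tied, so nothing shorter exists. So d(Kai,Dmitri) = 2.

2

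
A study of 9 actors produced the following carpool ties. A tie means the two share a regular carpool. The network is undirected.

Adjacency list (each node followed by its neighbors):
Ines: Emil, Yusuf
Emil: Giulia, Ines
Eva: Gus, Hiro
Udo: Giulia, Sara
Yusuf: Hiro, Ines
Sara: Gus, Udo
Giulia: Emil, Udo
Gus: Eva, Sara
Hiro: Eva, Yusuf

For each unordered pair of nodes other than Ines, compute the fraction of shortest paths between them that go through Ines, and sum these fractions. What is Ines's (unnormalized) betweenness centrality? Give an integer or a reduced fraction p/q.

6

Pairs whose geodesics pass through Ines — Udo–Yusuf: 1; Giulia–Yusuf: 1; Giulia–Hiro: 1; Emil–Yusuf: 1; Emil–Hiro: 1; Emil–Eva: 1.
All other pairs contribute 0.
Summing the contributions gives betweenness(Ines) = 6.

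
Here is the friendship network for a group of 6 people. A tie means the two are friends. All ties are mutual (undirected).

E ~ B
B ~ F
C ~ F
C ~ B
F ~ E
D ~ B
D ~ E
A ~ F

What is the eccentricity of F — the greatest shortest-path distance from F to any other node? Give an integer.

2

Distances from F: A:1, B:1, C:1, D:2, E:1.
The largest is 2 (to D), so the eccentricity of F is 2.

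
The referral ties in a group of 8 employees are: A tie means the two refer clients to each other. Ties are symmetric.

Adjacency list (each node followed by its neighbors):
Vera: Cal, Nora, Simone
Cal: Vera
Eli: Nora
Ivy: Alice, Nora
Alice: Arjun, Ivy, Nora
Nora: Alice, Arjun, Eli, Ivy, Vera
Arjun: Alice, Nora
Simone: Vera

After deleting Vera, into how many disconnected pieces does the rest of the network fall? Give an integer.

Without Vera, the remaining ties split the others into: {Simone}; {Cal}; {Alice, Arjun, Eli, Ivy, Nora}.
That's 3 separate components.

3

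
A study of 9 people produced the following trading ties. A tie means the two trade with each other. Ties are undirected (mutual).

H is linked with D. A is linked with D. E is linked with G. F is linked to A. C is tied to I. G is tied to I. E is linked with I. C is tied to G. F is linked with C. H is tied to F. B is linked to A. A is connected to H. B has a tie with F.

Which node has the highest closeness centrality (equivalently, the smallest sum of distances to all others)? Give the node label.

Farness (sum of distances to all others) for each node — A:16, B:18, C:14, D:22, E:24, F:13, G:18, H:17, I:18.
The smallest farness is 13, for F, so F has the highest closeness.

F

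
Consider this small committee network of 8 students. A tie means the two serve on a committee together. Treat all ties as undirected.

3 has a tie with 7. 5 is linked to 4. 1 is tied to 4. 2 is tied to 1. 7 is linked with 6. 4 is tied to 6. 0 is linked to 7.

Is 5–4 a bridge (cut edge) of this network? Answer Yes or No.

Yes

Without the 5–4 edge there is no alternate route between 5 and 4, so the network disconnects. It is a bridge.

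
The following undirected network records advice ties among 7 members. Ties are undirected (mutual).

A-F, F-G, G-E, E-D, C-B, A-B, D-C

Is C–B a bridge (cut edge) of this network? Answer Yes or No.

No

Even without that edge, C still reaches B via C – D – E – G – F – A – B, so the network stays connected. Not a bridge.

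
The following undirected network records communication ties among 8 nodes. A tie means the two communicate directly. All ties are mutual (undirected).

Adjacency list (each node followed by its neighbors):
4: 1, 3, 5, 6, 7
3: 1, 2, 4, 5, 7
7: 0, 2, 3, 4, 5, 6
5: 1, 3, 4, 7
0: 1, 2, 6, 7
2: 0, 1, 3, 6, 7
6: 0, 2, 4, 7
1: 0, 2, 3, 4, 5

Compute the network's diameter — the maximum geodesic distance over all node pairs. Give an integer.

2

Eccentricity of each node (its greatest distance to any other): 0:2, 1:2, 2:2, 3:2, 4:2, 5:2, 6:2, 7:2.
The maximum eccentricity is 2, realized for instance by the pair 7–1 via 7 – 4 – 1. So the diameter is 2.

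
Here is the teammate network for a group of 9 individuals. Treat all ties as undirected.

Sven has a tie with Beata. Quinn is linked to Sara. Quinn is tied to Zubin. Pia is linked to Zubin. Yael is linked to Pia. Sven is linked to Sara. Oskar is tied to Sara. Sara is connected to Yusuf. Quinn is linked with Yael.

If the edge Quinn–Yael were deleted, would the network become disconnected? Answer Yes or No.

No

Even without that edge, Quinn still reaches Yael via Quinn – Zubin – Pia – Yael, so the network stays connected. Not a bridge.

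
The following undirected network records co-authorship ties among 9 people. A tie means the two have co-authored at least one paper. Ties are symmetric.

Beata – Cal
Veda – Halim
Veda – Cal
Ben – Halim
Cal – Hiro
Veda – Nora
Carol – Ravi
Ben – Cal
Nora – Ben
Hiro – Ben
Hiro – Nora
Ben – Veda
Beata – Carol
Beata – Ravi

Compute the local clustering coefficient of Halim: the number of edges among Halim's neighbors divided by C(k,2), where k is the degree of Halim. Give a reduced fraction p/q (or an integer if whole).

Halim's neighbors: Ben and Veda (k = 2).
Possible neighbor pairs: C(2,2) = 1. Edges among them: Ben–Veda → e = 1.
Clustering(Halim) = 1/1.

1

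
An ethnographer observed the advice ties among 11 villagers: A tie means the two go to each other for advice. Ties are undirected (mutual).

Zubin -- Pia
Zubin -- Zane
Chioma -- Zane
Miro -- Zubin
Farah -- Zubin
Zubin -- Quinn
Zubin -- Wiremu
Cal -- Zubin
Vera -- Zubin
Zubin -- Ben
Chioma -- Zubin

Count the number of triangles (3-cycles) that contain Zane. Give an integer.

1

Zane's neighbors: Chioma and Zubin.
Neighbor pairs that are themselves tied: Zane–Chioma–Zubin. Each forms one triangle with Zane, for 1 in total.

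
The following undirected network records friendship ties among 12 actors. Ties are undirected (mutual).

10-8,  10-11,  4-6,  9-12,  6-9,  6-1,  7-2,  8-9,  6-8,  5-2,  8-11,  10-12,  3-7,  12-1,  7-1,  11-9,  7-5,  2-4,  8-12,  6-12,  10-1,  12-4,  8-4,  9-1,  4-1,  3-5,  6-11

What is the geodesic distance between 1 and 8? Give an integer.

One shortest route is 1 – 10 – 8, which uses 2 edges, and 1 and 8 are not directly tied, so nothing shorter exists. So d(1,8) = 2.

2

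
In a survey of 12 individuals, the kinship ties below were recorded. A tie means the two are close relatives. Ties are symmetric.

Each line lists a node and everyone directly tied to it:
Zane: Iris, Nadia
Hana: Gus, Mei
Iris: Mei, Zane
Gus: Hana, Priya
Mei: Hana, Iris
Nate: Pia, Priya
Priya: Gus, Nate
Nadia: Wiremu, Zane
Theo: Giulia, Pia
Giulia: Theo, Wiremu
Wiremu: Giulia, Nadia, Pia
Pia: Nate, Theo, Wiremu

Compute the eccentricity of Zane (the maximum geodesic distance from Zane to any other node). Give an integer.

5

Distances from Zane: Giulia:3, Gus:4, Hana:3, Iris:1, Mei:2, Nadia:1, Nate:4, Pia:3, Priya:5, Theo:4, Wiremu:2.
The largest is 5 (to Priya), so the eccentricity of Zane is 5.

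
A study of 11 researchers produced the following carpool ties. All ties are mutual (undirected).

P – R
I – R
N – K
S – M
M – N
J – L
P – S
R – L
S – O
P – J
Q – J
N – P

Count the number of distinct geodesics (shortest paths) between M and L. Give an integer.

The shortest distance is 4. The length-4 paths are: M–S–P–R–L; M–N–P–R–L; M–S–P–J–L; M–N–P–J–L.
That gives 4 distinct shortest paths.

4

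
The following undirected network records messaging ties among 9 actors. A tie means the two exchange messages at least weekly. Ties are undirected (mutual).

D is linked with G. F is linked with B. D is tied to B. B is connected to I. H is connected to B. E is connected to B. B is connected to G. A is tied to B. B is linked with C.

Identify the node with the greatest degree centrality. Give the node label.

B

Degrees — A:1, B:8, C:1, D:2, E:1, F:1, G:2, H:1, I:1.
The maximum is 8, attained only by B.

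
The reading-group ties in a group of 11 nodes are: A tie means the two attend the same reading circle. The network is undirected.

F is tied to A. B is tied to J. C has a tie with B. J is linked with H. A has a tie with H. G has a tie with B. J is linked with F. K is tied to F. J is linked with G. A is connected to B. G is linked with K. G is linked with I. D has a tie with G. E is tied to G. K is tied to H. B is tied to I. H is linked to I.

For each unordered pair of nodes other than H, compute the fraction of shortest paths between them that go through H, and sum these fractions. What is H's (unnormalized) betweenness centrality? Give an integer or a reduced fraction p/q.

Pairs whose geodesics pass through H — I–J: 1/3; I–K: 1/2; I–A: 1/2; I–F: 3/7; J–K: 1/3; J–A: 1/3; K–A: 1/2.
All other pairs contribute 0.
Summing the contributions gives betweenness(H) = 41/14.

41/14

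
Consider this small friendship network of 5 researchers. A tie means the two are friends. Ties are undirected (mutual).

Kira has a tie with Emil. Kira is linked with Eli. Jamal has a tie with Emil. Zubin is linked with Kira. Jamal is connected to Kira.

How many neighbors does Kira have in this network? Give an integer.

4

Kira is directly tied to Eli, Emil, Jamal, and Zubin. That is 4 neighbors, so the degree of Kira is 4.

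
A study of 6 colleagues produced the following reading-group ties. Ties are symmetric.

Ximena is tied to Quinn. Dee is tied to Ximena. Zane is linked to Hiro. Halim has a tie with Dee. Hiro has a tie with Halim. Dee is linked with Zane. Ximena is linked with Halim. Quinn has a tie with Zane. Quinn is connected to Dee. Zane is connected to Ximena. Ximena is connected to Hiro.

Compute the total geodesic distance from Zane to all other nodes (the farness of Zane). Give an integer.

Distances from Zane: Dee:1, Halim:2, Hiro:1, Quinn:1, Ximena:1.
Sum = 1 + 2 + 1 + 1 + 1 = 6.

6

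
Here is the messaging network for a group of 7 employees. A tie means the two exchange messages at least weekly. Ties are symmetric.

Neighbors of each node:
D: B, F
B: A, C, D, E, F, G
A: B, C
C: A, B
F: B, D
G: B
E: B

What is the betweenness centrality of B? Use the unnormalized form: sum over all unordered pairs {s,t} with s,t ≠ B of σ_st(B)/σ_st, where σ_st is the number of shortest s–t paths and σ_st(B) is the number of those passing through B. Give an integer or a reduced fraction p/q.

Pairs whose geodesics pass through B — D–G: 1; D–A: 1; D–C: 1; D–E: 1; G–F: 1; G–A: 1; G–C: 1; G–E: 1; F–A: 1; F–C: 1; F–E: 1; A–E: 1; C–E: 1.
All other pairs contribute 0.
Summing the contributions gives betweenness(B) = 13.

13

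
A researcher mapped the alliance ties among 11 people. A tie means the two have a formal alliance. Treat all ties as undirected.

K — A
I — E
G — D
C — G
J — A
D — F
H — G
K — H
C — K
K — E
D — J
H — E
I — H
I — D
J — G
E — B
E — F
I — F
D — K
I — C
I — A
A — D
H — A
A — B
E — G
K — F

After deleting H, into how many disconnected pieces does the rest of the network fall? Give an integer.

H's neighbors (A, E, G, I, and K) remain reachable from one another through other ties, so the rest of the network stays in one piece.

1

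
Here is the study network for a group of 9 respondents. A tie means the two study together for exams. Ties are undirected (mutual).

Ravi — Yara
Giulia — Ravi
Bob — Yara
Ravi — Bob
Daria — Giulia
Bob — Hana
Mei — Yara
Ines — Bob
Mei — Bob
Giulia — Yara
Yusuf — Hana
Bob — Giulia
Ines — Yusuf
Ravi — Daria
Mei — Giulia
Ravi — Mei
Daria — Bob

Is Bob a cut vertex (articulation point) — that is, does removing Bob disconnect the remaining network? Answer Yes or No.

Removing Bob leaves {Daria, Giulia, Mei, Ravi, and Yara} with no path to {Hana, Ines, and Yusuf}, so the network splits into 2 components. Bob is a cut vertex.

Yes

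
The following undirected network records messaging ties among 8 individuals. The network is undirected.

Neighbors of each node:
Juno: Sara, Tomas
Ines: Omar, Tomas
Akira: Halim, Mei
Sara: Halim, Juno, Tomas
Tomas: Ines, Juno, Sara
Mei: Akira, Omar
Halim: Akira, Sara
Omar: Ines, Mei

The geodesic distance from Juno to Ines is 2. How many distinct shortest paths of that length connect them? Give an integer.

The shortest distance is 2, and the only length-2 path is Juno–Tomas–Ines. So there is exactly 1 shortest path.

1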